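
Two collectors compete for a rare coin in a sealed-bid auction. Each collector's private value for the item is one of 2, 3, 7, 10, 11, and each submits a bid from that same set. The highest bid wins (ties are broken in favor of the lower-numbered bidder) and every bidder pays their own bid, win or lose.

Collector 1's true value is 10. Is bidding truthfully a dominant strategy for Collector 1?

No

Consider the case where Collector 2 bids 2.
Truthful bid 10: wins, pays 10, utility 10 - 10 = 0.
Bid 2 instead: wins, pays 2, utility 10 - 2 = 8.
Since 8 > 0, bidding 2 is strictly better here, so truthful bidding is not dominant.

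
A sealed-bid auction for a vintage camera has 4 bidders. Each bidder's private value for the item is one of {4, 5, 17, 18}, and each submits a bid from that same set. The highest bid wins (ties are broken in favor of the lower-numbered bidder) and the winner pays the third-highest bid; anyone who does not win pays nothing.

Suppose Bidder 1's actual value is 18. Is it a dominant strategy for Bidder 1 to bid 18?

Check each profile of the others' bids and compare truth against every alternative bid.
Others bid (4, 4, 18): truth gives 14, best alternative gives 0.
Others bid (4, 18, 4): truth gives 14, best alternative gives 0.
Others bid (18, 4, 4): truth gives 14, best alternative gives 0.
Others bid (4, 5, 18): truth gives 13, best alternative gives 0.
Others bid (4, 18, 5): truth gives 13, best alternative gives 0.
Others bid (5, 4, 18): truth gives 13, best alternative gives 0.
(Remaining 58 profiles checked similarly; truth is weakly best in each.)
In every case the truthful bid is at least as good as any alternative, so it is a dominant strategy.

Yes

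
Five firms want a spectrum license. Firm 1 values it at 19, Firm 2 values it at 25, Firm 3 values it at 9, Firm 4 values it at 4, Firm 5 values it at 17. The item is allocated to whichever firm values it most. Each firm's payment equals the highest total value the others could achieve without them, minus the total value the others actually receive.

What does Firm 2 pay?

19

Firm 2 has the highest value and receives the item.
Without Firm 2, the item would go to the next-highest value, 19, so the others could achieve 19.
With Firm 2 present and winning, the others receive nothing, so their total is 0.
Payment = 19 - 0 = 19.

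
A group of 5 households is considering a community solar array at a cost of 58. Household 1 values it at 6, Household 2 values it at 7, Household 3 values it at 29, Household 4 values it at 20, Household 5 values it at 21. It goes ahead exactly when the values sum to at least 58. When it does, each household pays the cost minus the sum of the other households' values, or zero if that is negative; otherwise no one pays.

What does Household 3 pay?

Total value 83 ≥ cost 58, so the project is built.
The other households' values sum to 54.
Cost minus that sum is 58 - 54 = 4.

4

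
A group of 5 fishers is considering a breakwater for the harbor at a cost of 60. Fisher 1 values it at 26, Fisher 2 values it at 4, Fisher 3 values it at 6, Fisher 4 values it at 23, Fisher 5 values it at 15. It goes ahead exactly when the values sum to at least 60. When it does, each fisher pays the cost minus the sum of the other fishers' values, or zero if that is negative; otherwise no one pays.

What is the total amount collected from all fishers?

22

Total value 74 ≥ cost 60, so it is built.
Fisher 1: others sum to 48; max(0, 60 - 48) = 12.
Fisher 2: others sum to 70; max(0, 60 - 70) = 0.
Fisher 3: others sum to 68; max(0, 60 - 68) = 0.
Fisher 4: others sum to 51; max(0, 60 - 51) = 9.
Fisher 5: others sum to 59; max(0, 60 - 59) = 1.
Total collected = 12 + 0 + 0 + 9 + 1 = 22.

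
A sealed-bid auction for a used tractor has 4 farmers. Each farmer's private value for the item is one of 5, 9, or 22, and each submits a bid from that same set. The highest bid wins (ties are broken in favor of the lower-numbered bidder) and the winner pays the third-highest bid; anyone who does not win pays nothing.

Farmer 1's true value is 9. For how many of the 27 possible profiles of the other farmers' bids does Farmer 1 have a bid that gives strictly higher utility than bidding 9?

3

Others bid (5, 5, 22): truth gives 0; bid 22 gives 4 > 0. Violating.
Others bid (5, 22, 5): truth gives 0; bid 22 gives 4 > 0. Violating.
Others bid (22, 5, 5): truth gives 0; bid 22 gives 4 > 0. Violating.
Others bid (5, 5, 5): truth gives 4; no alternative beats it.
Others bid (5, 5, 9): truth gives 4; no alternative beats it.
(Checking all 27 profiles: 3 have a profitable deviation, 24 do not.)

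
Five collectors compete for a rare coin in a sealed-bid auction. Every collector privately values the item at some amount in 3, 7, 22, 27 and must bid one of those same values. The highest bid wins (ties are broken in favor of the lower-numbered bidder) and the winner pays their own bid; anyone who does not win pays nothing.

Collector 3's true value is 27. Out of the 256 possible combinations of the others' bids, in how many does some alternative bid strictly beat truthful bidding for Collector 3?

Others bid (3, 3, 3, 3): truth gives 0; bid 7 gives 20 > 0. Violating.
Others bid (3, 3, 3, 7): truth gives 0; bid 7 gives 20 > 0. Violating.
Others bid (3, 3, 3, 22): truth gives 0; bid 22 gives 5 > 0. Violating.
Others bid (3, 3, 7, 3): truth gives 0; bid 7 gives 20 > 0. Violating.
Others bid (3, 3, 3, 27): truth gives 0; no alternative beats it.
Others bid (3, 3, 7, 27): truth gives 0; no alternative beats it.
(Checking all 256 profiles: 36 have a profitable deviation, 220 do not.)

36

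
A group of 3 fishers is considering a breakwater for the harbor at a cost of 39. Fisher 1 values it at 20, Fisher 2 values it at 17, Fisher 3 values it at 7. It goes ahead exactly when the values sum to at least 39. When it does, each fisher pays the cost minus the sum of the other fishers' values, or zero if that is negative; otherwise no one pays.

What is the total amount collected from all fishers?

29

Total value 44 ≥ cost 39, so it is built.
Fisher 1: others sum to 24; max(0, 39 - 24) = 15.
Fisher 2: others sum to 27; max(0, 39 - 27) = 12.
Fisher 3: others sum to 37; max(0, 39 - 37) = 2.
Total collected = 15 + 12 + 2 = 29.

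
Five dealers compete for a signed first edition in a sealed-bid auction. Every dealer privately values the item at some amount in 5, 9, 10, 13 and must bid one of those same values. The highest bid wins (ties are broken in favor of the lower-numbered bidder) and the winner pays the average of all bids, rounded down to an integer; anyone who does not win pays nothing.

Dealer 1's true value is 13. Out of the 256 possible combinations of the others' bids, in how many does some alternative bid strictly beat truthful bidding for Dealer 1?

65

Others bid (5, 5, 5, 5): truth gives 7; bid 5 gives 8 > 7. Violating.
Others bid (5, 5, 5, 9): truth gives 6; bid 9 gives 7 > 6. Violating.
Others bid (5, 5, 9, 5): truth gives 6; bid 9 gives 7 > 6. Violating.
Others bid (5, 5, 9, 9): truth gives 5; bid 9 gives 6 > 5. Violating.
Others bid (5, 5, 5, 10): truth gives 6; no alternative beats it.
Others bid (5, 5, 5, 13): truth gives 5; no alternative beats it.
(Checking all 256 profiles: 65 have a profitable deviation, 191 do not.)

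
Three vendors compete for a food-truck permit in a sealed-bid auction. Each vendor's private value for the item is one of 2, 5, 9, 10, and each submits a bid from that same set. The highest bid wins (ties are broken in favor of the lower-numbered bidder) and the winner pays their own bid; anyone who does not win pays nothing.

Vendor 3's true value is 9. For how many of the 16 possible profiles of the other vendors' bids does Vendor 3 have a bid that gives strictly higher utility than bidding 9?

1

Others bid (2, 2): truth gives 0; bid 5 gives 4 > 0. Violating.
Others bid (2, 5): truth gives 0; no alternative beats it.
Others bid (2, 9): truth gives 0; no alternative beats it.
(Checking all 16 profiles: 1 has a profitable deviation, 15 do not.)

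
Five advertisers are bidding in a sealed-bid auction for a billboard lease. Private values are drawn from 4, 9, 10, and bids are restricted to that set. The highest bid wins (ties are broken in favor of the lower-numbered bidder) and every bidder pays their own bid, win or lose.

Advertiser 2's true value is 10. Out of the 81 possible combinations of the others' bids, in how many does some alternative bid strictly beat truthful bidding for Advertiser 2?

35

Others bid (4, 4, 4, 4): truth gives 0; bid 9 gives 1 > 0. Violating.
Others bid (4, 4, 4, 9): truth gives 0; bid 9 gives 1 > 0. Violating.
Others bid (4, 4, 9, 4): truth gives 0; bid 9 gives 1 > 0. Violating.
Others bid (4, 4, 9, 9): truth gives 0; bid 9 gives 1 > 0. Violating.
Others bid (4, 4, 4, 10): truth gives 0; no alternative beats it.
Others bid (4, 4, 9, 10): truth gives 0; no alternative beats it.
(Checking all 81 profiles: 35 have a profitable deviation, 46 do not.)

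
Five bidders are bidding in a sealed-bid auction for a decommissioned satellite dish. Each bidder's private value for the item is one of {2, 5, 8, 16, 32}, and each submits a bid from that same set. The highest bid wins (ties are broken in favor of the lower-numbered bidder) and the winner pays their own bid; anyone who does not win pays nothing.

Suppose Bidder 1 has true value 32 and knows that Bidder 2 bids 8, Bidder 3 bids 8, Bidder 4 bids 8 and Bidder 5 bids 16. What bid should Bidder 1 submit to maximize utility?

16

Bid 2: loses, pays 0, utility 0.
Bid 5: loses, pays 0, utility 0.
Bid 8: loses, pays 0, utility 0.
Bid 16: wins, pays 16, utility 32 - 16 = 16.
Bid 32: wins, pays 32, utility 32 - 32 = 0.
The best choice is 16 with utility 16.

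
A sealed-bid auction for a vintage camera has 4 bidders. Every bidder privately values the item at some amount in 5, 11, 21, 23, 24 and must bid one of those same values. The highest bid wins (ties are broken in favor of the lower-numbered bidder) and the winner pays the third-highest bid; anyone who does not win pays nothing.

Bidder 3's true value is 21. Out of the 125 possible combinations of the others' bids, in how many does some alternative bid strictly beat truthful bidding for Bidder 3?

Others bid (5, 5, 23): truth gives 0; bid 23 gives 16 > 0. Violating.
Others bid (5, 5, 24): truth gives 0; bid 24 gives 16 > 0. Violating.
Others bid (5, 11, 23): truth gives 0; bid 23 gives 10 > 0. Violating.
Others bid (5, 11, 24): truth gives 0; bid 24 gives 10 > 0. Violating.
Others bid (5, 5, 5): truth gives 16; no alternative beats it.
Others bid (5, 5, 11): truth gives 16; no alternative beats it.
(Checking all 125 profiles: 24 have a profitable deviation, 101 do not.)

24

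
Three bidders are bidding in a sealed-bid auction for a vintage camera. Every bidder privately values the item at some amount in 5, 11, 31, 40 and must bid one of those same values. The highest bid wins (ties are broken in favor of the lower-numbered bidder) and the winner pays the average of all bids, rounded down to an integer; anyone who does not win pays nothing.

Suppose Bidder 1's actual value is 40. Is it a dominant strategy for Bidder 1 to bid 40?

No

Consider the case where Bidder 2 bids 5 and Bidder 3 bids 5.
Truthful bid 40: wins, pays 16, utility 40 - 16 = 24.
Bid 5 instead: wins, pays 5, utility 40 - 5 = 35.
Since 35 > 24, bidding 5 is strictly better here, so truthful bidding is not dominant.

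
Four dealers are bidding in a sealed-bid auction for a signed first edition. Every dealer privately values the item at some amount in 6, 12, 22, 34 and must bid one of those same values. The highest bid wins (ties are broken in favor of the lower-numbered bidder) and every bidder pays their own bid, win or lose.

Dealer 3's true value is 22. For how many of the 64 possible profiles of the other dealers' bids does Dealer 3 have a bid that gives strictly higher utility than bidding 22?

54

Others bid (6, 6, 6): truth gives 0; bid 12 gives 10 > 0. Violating.
Others bid (6, 6, 12): truth gives 0; bid 12 gives 10 > 0. Violating.
Others bid (6, 6, 34): truth gives -22; bid 6 gives -6 > -22. Violating.
Others bid (6, 12, 34): truth gives -22; bid 6 gives -6 > -22. Violating.
Others bid (6, 6, 22): truth gives 0; no alternative beats it.
Others bid (6, 12, 6): truth gives 0; no alternative beats it.
(Checking all 64 profiles: 54 have a profitable deviation, 10 do not.)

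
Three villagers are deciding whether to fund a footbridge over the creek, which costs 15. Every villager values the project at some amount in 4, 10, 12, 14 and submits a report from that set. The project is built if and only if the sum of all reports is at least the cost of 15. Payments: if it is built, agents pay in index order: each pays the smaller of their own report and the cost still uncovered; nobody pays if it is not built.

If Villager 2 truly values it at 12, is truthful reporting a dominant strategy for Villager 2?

Consider the case where Villager 1 reports 4 and Villager 3 reports 4.
Truthful report 12: project built, pays 11, utility 12 - 11 = 1.
Report 10 instead: project built, pays 10, utility 12 - 10 = 2.
Since 2 > 1, reporting 10 is strictly better here, so truthful reporting is not dominant.

No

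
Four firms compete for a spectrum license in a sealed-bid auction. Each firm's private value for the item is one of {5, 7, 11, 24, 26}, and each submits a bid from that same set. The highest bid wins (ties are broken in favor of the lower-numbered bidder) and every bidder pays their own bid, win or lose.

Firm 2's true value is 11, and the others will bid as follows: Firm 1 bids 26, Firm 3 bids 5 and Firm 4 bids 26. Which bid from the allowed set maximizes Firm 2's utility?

Bid 5: loses but pays 5, utility -5.
Bid 7: loses but pays 7, utility -7.
Bid 11: loses but pays 11, utility -11.
Bid 24: loses but pays 24, utility -24.
Bid 26: loses but pays 26, utility -26.
The best choice is 5 with utility -5.

5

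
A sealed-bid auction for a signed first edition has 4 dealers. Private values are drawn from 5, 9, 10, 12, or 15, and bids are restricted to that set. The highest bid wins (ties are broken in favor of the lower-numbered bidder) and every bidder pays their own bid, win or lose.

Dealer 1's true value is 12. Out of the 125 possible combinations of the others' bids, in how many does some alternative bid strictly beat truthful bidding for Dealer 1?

Others bid (5, 5, 5): truth gives 0; bid 5 gives 7 > 0. Violating.
Others bid (5, 5, 9): truth gives 0; bid 9 gives 3 > 0. Violating.
Others bid (5, 5, 10): truth gives 0; bid 10 gives 2 > 0. Violating.
Others bid (5, 5, 15): truth gives -12; bid 15 gives -3 > -12. Violating.
Others bid (5, 5, 12): truth gives 0; no alternative beats it.
Others bid (5, 9, 12): truth gives 0; no alternative beats it.
(Checking all 125 profiles: 88 have a profitable deviation, 37 do not.)

88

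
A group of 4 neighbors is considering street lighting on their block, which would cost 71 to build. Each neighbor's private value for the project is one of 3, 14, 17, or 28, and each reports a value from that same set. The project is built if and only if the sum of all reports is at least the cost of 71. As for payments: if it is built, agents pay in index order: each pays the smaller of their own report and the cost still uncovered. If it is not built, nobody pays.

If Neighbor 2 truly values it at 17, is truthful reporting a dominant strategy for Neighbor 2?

No

Consider the case where Neighbor 1 reports 3, Neighbor 3 reports 28 and Neighbor 4 reports 28.
Truthful report 17: project built, pays 17, utility 17 - 17 = 0.
Report 14 instead: project built, pays 14, utility 17 - 14 = 3.
Since 3 > 0, reporting 14 is strictly better here, so truthful reporting is not dominant.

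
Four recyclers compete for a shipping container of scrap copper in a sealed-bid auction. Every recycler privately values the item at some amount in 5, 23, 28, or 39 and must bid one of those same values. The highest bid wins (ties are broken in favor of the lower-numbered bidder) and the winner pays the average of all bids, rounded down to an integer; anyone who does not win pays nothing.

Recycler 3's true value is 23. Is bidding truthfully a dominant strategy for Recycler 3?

No

Consider the case where Recycler 1 bids 5, Recycler 2 bids 5 and Recycler 4 bids 28.
Truthful bid 23: loses, pays 0, utility 0.
Bid 28 instead: wins, pays 16, utility 23 - 16 = 7.
Since 7 > 0, bidding 28 is strictly better here, so truthful bidding is not dominant.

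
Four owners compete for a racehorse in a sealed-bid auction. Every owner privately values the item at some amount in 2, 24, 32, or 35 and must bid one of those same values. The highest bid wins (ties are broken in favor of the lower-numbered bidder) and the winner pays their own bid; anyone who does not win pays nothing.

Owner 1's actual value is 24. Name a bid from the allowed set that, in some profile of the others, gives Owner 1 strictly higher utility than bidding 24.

2

Suppose Owner 2 bids 2, Owner 3 bids 2 and Owner 4 bids 2.
Bid 24: wins, pays 24, utility 24 - 24 = 0.
Bid 2: wins, pays 2, utility 24 - 2 = 22.
So bidding 2 beats truth here (22 > 0).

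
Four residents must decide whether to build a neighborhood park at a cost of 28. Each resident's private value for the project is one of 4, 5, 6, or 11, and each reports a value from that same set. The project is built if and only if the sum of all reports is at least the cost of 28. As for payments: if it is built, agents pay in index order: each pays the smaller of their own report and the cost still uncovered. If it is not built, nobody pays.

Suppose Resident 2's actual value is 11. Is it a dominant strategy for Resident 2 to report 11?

No

Consider the case where Resident 1 reports 4, Resident 3 reports 11 and Resident 4 reports 11.
Truthful report 11: project built, pays 11, utility 11 - 11 = 0.
Report 4 instead: project built, pays 4, utility 11 - 4 = 7.
Since 7 > 0, reporting 4 is strictly better here, so truthful reporting is not dominant.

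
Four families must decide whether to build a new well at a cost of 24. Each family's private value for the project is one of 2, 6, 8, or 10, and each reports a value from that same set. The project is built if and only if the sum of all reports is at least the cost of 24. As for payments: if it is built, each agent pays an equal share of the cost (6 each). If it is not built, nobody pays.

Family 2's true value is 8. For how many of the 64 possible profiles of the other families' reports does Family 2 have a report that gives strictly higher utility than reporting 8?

6

Others report (2, 2, 10): truth gives 0; report 10 gives 2 > 0. Violating.
Others report (2, 6, 6): truth gives 0; report 10 gives 2 > 0. Violating.
Others report (2, 10, 2): truth gives 0; report 10 gives 2 > 0. Violating.
Others report (6, 2, 6): truth gives 0; report 10 gives 2 > 0. Violating.
Others report (2, 2, 2): truth gives 0; no alternative beats it.
Others report (2, 2, 6): truth gives 0; no alternative beats it.
(Checking all 64 profiles: 6 have a profitable deviation, 58 do not.)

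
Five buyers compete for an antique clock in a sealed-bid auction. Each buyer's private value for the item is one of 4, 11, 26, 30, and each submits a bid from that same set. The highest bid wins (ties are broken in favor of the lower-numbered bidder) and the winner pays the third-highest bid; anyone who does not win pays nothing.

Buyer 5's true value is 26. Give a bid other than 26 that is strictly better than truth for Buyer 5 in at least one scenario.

Suppose Buyer 1 bids 4, Buyer 2 bids 4, Buyer 3 bids 4 and Buyer 4 bids 26.
Bid 26: loses, pays 0, utility 0.
Bid 30: wins, pays 4, utility 26 - 4 = 22.
So bidding 30 beats truth here (22 > 0).

30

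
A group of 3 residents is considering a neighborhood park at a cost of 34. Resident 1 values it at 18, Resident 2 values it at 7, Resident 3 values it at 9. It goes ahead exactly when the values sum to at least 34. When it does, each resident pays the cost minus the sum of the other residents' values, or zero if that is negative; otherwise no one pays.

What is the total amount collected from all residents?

Total value 34 ≥ cost 34, so it is built.
Resident 1: others sum to 16; max(0, 34 - 16) = 18.
Resident 2: others sum to 27; max(0, 34 - 27) = 7.
Resident 3: others sum to 25; max(0, 34 - 25) = 9.
Total collected = 18 + 7 + 9 = 34.

34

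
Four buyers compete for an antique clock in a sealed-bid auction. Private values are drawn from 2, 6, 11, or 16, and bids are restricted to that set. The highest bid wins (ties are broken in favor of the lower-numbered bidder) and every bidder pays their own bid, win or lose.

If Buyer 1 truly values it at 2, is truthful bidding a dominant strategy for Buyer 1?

Check each profile of the others' bids and compare truth against every alternative bid.
Others bid (2, 2, 2): truth gives 0, best alternative gives -4.
Others bid (2, 2, 11): truth gives -2, best alternative gives -6.
Others bid (2, 2, 16): truth gives -2, best alternative gives -6.
Others bid (2, 6, 11): truth gives -2, best alternative gives -6.
Others bid (2, 6, 16): truth gives -2, best alternative gives -6.
Others bid (2, 11, 2): truth gives -2, best alternative gives -6.
(Remaining 58 profiles checked similarly; truth is weakly best in each.)
In every case the truthful bid is at least as good as any alternative, so it is a dominant strategy.

Yes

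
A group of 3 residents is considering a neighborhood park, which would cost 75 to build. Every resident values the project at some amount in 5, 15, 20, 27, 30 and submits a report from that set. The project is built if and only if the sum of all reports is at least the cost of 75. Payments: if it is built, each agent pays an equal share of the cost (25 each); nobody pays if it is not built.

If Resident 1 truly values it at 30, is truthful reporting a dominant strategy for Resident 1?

Check each profile of the others' reports and compare truth against every alternative report.
Others report (15, 30): truth gives 5, best alternative gives 0.
Others report (20, 27): truth gives 5, best alternative gives 0.
Others report (27, 20): truth gives 5, best alternative gives 0.
Others report (30, 15): truth gives 5, best alternative gives 0.
Others report (20, 30): truth gives 5, best alternative gives 5.
Others report (27, 27): truth gives 5, best alternative gives 5.
(Remaining 19 profiles checked similarly; truth is weakly best in each.)
In every case the truthful report is at least as good as any alternative, so it is a dominant strategy.

Yes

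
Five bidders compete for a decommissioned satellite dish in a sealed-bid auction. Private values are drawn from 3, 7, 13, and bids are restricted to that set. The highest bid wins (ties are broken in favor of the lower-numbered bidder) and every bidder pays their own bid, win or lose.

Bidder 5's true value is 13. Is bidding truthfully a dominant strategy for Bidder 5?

No

Consider the case where Bidder 1 bids 3, Bidder 2 bids 3, Bidder 3 bids 3 and Bidder 4 bids 3.
Truthful bid 13: wins, pays 13, utility 13 - 13 = 0.
Bid 7 instead: wins, pays 7, utility 13 - 7 = 6.
Since 6 > 0, bidding 7 is strictly better here, so truthful bidding is not dominant.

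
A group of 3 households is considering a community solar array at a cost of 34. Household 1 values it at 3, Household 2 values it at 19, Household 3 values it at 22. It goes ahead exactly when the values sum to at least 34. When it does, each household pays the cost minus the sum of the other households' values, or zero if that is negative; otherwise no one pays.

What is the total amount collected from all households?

21

Total value 44 ≥ cost 34, so it is built.
Household 1: others sum to 41; max(0, 34 - 41) = 0.
Household 2: others sum to 25; max(0, 34 - 25) = 9.
Household 3: others sum to 22; max(0, 34 - 22) = 12.
Total collected = 0 + 9 + 12 = 21.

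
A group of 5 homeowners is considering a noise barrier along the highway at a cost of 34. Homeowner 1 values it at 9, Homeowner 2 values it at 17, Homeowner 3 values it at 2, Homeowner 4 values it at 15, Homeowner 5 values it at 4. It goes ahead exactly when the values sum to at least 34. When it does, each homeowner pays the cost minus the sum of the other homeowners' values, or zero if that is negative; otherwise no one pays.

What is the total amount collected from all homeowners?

6

Total value 47 ≥ cost 34, so it is built.
Homeowner 1: others sum to 38; max(0, 34 - 38) = 0.
Homeowner 2: others sum to 30; max(0, 34 - 30) = 4.
Homeowner 3: others sum to 45; max(0, 34 - 45) = 0.
Homeowner 4: others sum to 32; max(0, 34 - 32) = 2.
Homeowner 5: others sum to 43; max(0, 34 - 43) = 0.
Total collected = 0 + 4 + 0 + 2 + 0 = 6.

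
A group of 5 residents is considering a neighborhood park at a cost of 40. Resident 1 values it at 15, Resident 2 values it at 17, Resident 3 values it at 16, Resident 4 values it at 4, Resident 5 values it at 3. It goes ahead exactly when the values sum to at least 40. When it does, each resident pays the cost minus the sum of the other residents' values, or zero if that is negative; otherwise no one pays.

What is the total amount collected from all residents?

3

Total value 55 ≥ cost 40, so it is built.
Resident 1: others sum to 40; max(0, 40 - 40) = 0.
Resident 2: others sum to 38; max(0, 40 - 38) = 2.
Resident 3: others sum to 39; max(0, 40 - 39) = 1.
Resident 4: others sum to 51; max(0, 40 - 51) = 0.
Resident 5: others sum to 52; max(0, 40 - 52) = 0.
Total collected = 0 + 2 + 1 + 0 + 0 = 3.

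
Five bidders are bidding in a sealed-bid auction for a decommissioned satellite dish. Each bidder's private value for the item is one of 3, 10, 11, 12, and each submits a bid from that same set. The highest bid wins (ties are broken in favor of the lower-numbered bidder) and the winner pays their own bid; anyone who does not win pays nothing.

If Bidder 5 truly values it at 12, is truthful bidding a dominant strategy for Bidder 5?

No

Consider the case where Bidder 1 bids 3, Bidder 2 bids 3, Bidder 3 bids 3 and Bidder 4 bids 3.
Truthful bid 12: wins, pays 12, utility 12 - 12 = 0.
Bid 10 instead: wins, pays 10, utility 12 - 10 = 2.
Since 2 > 0, bidding 10 is strictly better here, so truthful bidding is not dominant.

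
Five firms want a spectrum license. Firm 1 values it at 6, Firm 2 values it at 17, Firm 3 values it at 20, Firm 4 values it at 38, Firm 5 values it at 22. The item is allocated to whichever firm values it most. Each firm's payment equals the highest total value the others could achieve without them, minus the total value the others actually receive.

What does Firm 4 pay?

Firm 4 has the highest value and receives the item.
Without Firm 4, the item would go to the next-highest value, 22, so the others could achieve 22.
With Firm 4 present and winning, the others receive nothing, so their total is 0.
Payment = 22 - 0 = 22.

22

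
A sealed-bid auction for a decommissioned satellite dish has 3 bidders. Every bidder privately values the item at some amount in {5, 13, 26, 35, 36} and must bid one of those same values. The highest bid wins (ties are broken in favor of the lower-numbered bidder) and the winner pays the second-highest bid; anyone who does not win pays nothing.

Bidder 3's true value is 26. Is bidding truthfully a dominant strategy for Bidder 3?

Check each profile of the others' bids and compare truth against every alternative bid.
Others bid (5, 5): truth gives 21, best alternative gives 21.
Others bid (5, 13): truth gives 13, best alternative gives 13.
Others bid (13, 5): truth gives 13, best alternative gives 13.
Others bid (13, 13): truth gives 13, best alternative gives 13.
Others bid (5, 26): truth gives 0, best alternative gives 0.
Others bid (5, 35): truth gives 0, best alternative gives 0.
(Remaining 19 profiles checked similarly; truth is weakly best in each.)
In every case the truthful bid is at least as good as any alternative, so it is a dominant strategy.

Yes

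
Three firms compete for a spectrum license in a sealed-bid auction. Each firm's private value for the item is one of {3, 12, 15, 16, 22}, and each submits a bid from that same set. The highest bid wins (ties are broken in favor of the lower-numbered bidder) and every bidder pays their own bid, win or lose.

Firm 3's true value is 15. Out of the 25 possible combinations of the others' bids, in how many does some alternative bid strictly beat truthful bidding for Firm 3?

Others bid (3, 3): truth gives 0; bid 12 gives 3 > 0. Violating.
Others bid (3, 15): truth gives -15; bid 16 gives -1 > -15. Violating.
Others bid (3, 16): truth gives -15; bid 3 gives -3 > -15. Violating.
Others bid (3, 22): truth gives -15; bid 3 gives -3 > -15. Violating.
Others bid (3, 12): truth gives 0; no alternative beats it.
Others bid (12, 3): truth gives 0; no alternative beats it.
(Checking all 25 profiles: 22 have a profitable deviation, 3 do not.)

22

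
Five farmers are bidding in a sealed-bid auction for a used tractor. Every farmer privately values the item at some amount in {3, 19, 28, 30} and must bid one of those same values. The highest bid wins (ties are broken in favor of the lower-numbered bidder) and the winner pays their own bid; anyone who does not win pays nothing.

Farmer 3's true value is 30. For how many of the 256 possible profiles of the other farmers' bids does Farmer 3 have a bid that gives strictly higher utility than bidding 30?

Others bid (3, 3, 3, 3): truth gives 0; bid 19 gives 11 > 0. Violating.
Others bid (3, 3, 3, 19): truth gives 0; bid 19 gives 11 > 0. Violating.
Others bid (3, 3, 3, 28): truth gives 0; bid 28 gives 2 > 0. Violating.
Others bid (3, 3, 19, 3): truth gives 0; bid 19 gives 11 > 0. Violating.
Others bid (3, 3, 3, 30): truth gives 0; no alternative beats it.
Others bid (3, 3, 19, 30): truth gives 0; no alternative beats it.
(Checking all 256 profiles: 36 have a profitable deviation, 220 do not.)

36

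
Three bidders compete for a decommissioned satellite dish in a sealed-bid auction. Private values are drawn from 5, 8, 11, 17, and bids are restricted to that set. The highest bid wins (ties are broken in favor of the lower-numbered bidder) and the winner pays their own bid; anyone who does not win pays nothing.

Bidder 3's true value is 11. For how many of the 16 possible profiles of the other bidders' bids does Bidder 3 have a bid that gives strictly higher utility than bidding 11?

1

Others bid (5, 5): truth gives 0; bid 8 gives 3 > 0. Violating.
Others bid (5, 8): truth gives 0; no alternative beats it.
Others bid (5, 11): truth gives 0; no alternative beats it.
(Checking all 16 profiles: 1 has a profitable deviation, 15 do not.)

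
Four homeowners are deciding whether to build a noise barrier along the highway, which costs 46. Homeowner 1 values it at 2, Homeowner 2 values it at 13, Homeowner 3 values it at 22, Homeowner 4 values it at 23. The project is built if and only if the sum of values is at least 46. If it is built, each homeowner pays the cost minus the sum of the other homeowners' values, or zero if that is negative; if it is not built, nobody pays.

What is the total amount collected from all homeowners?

Total value 60 ≥ cost 46, so it is built.
Homeowner 1: others sum to 58; max(0, 46 - 58) = 0.
Homeowner 2: others sum to 47; max(0, 46 - 47) = 0.
Homeowner 3: others sum to 38; max(0, 46 - 38) = 8.
Homeowner 4: others sum to 37; max(0, 46 - 37) = 9.
Total collected = 0 + 0 + 8 + 9 = 17.

17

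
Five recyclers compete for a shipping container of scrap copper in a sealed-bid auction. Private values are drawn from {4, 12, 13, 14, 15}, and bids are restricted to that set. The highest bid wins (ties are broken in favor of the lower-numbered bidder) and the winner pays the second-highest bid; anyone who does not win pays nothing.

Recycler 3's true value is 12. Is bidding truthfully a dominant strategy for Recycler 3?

Yes

Check each profile of the others' bids and compare truth against every alternative bid.
Others bid (4, 4, 4, 4): truth gives 8, best alternative gives 8.
Others bid (4, 4, 4, 12): truth gives 0, best alternative gives 0.
Others bid (4, 4, 4, 13): truth gives 0, best alternative gives 0.
Others bid (4, 4, 4, 14): truth gives 0, best alternative gives 0.
Others bid (4, 4, 4, 15): truth gives 0, best alternative gives 0.
Others bid (4, 4, 12, 4): truth gives 0, best alternative gives 0.
(Remaining 619 profiles checked similarly; truth is weakly best in each.)
In every case the truthful bid is at least as good as any alternative, so it is a dominant strategy.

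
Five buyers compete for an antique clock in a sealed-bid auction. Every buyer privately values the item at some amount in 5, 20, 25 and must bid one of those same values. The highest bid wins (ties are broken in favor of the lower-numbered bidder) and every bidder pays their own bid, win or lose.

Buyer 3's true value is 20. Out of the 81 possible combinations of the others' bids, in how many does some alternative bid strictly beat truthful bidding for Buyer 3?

77

Others bid (5, 5, 5, 25): truth gives -20; bid 5 gives -5 > -20. Violating.
Others bid (5, 5, 20, 25): truth gives -20; bid 5 gives -5 > -20. Violating.
Others bid (5, 5, 25, 5): truth gives -20; bid 5 gives -5 > -20. Violating.
Others bid (5, 5, 25, 20): truth gives -20; bid 5 gives -5 > -20. Violating.
Others bid (5, 5, 5, 5): truth gives 0; no alternative beats it.
Others bid (5, 5, 5, 20): truth gives 0; no alternative beats it.
(Checking all 81 profiles: 77 have a profitable deviation, 4 do not.)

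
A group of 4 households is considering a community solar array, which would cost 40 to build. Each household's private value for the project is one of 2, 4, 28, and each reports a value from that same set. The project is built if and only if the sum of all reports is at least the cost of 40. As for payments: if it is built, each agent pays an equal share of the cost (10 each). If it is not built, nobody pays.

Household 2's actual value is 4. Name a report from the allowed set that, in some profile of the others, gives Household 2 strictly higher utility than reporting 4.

2

Suppose Household 1 reports 4, Household 3 reports 4 and Household 4 reports 28.
Report 4: project built, pays 10, utility 4 - 10 = -6.
Report 2: project not built, utility 0.
So reporting 2 beats truth here (0 > -6).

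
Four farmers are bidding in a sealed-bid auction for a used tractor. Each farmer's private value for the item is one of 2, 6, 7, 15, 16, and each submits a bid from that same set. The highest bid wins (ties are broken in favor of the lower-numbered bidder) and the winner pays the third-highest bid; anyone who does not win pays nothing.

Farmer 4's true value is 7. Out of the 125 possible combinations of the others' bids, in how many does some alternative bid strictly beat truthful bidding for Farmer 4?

24

Others bid (2, 2, 7): truth gives 0; bid 15 gives 5 > 0. Violating.
Others bid (2, 2, 15): truth gives 0; bid 16 gives 5 > 0. Violating.
Others bid (2, 6, 7): truth gives 0; bid 15 gives 1 > 0. Violating.
Others bid (2, 6, 15): truth gives 0; bid 16 gives 1 > 0. Violating.
Others bid (2, 2, 2): truth gives 5; no alternative beats it.
Others bid (2, 2, 6): truth gives 5; no alternative beats it.
(Checking all 125 profiles: 24 have a profitable deviation, 101 do not.)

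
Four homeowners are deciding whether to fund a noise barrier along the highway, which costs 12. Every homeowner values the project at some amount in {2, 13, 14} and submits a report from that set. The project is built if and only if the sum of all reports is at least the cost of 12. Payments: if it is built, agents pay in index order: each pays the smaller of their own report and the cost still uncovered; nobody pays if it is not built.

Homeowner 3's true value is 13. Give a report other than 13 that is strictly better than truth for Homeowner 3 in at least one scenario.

Suppose Homeowner 1 reports 2, Homeowner 2 reports 2 and Homeowner 4 reports 13.
Report 13: project built, pays 8, utility 13 - 8 = 5.
Report 2: project built, pays 2, utility 13 - 2 = 11.
So reporting 2 beats truth here (11 > 5).

2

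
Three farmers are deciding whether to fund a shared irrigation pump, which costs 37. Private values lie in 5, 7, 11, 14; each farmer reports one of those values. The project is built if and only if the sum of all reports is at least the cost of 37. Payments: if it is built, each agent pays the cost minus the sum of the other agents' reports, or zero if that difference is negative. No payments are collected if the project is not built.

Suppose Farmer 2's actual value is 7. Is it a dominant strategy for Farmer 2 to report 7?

Check each profile of the others' reports and compare truth against every alternative report.
Others report (5, 5): truth gives 0, best alternative gives 0.
Others report (5, 7): truth gives 0, best alternative gives 0.
Others report (5, 11): truth gives 0, best alternative gives 0.
Others report (5, 14): truth gives 0, best alternative gives 0.
Others report (7, 5): truth gives 0, best alternative gives 0.
Others report (7, 7): truth gives 0, best alternative gives 0.
(Remaining 10 profiles checked similarly; truth is weakly best in each.)
In every case the truthful report is at least as good as any alternative, so it is a dominant strategy.

Yes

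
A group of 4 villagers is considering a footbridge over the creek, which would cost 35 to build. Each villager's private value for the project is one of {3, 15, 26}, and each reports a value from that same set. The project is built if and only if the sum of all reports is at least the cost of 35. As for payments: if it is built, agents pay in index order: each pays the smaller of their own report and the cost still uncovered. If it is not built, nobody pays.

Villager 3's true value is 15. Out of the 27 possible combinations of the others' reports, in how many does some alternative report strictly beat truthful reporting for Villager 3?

14

Others report (3, 3, 26): truth gives 0; report 3 gives 12 > 0. Violating.
Others report (3, 15, 15): truth gives 0; report 3 gives 12 > 0. Violating.
Others report (3, 15, 26): truth gives 0; report 3 gives 12 > 0. Violating.
Others report (3, 26, 3): truth gives 9; report 3 gives 12 > 9. Violating.
Others report (3, 3, 3): truth gives 0; no alternative beats it.
Others report (3, 3, 15): truth gives 0; no alternative beats it.
(Checking all 27 profiles: 14 have a profitable deviation, 13 do not.)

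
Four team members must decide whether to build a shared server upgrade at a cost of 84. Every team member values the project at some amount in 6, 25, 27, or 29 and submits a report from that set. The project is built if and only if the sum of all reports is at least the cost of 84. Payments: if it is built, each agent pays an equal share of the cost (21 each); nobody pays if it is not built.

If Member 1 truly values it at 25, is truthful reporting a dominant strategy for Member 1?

No

Consider the case where Member 2 reports 6, Member 3 reports 25 and Member 4 reports 25.
Truthful report 25: project not built, utility 0.
Report 29 instead: project built, pays 21, utility 25 - 21 = 4.
Since 4 > 0, reporting 29 is strictly better here, so truthful reporting is not dominant.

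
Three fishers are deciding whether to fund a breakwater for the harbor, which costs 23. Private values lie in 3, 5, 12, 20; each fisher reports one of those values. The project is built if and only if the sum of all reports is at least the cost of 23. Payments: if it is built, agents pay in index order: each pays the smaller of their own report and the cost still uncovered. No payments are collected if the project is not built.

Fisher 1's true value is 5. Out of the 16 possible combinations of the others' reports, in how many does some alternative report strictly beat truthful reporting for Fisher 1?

Others report (3, 20): truth gives 0; report 3 gives 2 > 0. Violating.
Others report (5, 20): truth gives 0; report 3 gives 2 > 0. Violating.
Others report (12, 12): truth gives 0; report 3 gives 2 > 0. Violating.
Others report (12, 20): truth gives 0; report 3 gives 2 > 0. Violating.
Others report (3, 3): truth gives 0; no alternative beats it.
Others report (3, 5): truth gives 0; no alternative beats it.
(Checking all 16 profiles: 8 have a profitable deviation, 8 do not.)

8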